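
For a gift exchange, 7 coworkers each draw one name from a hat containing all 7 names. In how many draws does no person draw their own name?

!7 is the nearest integer to 7!/e.
7! = 5040, and 5040/e ≈ 1854.11, so !7 = 1854.

1854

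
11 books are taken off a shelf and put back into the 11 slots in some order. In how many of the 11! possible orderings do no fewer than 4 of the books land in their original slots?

757934

# with exactly i fixed is C(11,i)·!(11-i); sum over i=4..11:
  i=4: C(11,4)·!7 = 330·1854 = 611820
  i=5: C(11,5)·!6 = 462·265 = 122430
  i=6: C(11,6)·!5 = 462·44 = 20328
  i=7: C(11,7)·!4 = 330·9 = 2970
  i=8: C(11,8)·!3 = 165·2 = 330
  i=9: C(11,9)·!2 = 55·1 = 55
  i=10: C(11,10)·!1 = 11·0 = 0
  i=11: C(11,11)·!0 = 1·1 = 1
Total = 757934.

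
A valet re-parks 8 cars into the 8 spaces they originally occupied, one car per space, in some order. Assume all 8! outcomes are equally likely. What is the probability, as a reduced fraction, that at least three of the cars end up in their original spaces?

Favorable outcomes: Σ_{i≥3} C(8,i)·!(8-i) = 56·44 + 70·9 + 56·2 + 28·1 + 8·0 + 1·1 = 3235.
Total outcomes: 8! = 40320.
Probability = 3235/40320 = 647/8064.

647/8064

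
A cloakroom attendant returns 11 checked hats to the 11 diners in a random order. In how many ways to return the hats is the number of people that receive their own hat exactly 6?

20328

Pick the 6 fixed positions: C(11,6) = 462 ways.
The other 5 form a derangement: !5 = 44.
Total: 462 × 44 = 20328.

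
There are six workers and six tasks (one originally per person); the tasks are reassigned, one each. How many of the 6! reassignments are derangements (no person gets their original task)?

265

Recurrence: !6 = 5·(!5 + !4).
!6 = 5·(44 + 9) = 5·53 = 265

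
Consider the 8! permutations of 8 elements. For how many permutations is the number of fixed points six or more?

29

# with exactly i fixed is C(8,i)·!(8-i); sum over i=6..8:
  i=6: C(8,6)·!2 = 28·1 = 28
  i=7: C(8,7)·!1 = 8·0 = 0
  i=8: C(8,8)·!0 = 1·1 = 1
Total = 29.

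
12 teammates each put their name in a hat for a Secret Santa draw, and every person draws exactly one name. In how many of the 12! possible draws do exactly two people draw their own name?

88107426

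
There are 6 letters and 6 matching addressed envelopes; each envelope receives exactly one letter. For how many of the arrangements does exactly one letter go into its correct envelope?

Choose which one of the 6 is fixed: C(6,1) = 6.
The other 5 form a derangement: !5 = 44.
Total: 6 × 44 = 264.

264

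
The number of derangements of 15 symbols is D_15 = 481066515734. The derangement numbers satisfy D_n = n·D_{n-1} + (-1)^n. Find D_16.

D_16 = 16·481066515734 + 1 = 7697064251745.

7697064251745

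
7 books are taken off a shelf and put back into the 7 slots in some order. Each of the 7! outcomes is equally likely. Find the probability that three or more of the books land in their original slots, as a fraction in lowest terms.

407/5040

Favorable outcomes: Σ_{i≥3} C(7,i)·!(7-i) = 35·9 + 35·2 + 21·1 + 7·0 + 1·1 = 407.
Total outcomes: 7! = 5040.
Probability = 407/5040 = 407/5040.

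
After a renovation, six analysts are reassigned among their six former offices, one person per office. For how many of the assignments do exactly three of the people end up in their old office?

40

Pick the 3 fixed positions: C(6,3) = 20 ways.
The remaining 3 must be deranged: !3 = 2.
Total: 20 × 2 = 40.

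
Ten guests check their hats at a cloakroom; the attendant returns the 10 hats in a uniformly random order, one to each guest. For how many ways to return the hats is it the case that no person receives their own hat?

The number of derangements of 10 is !10 = Σ_{k=0}^{10} (-1)^k·10!/k!
= 10! - 10!/1! + 10!/2! - 10!/3! + 10!/4! - 10!/5! + 10!/6! - 10!/7! + 10!/8! - 10!/9! + 10!/10!
= 3628800 - 3628800 + 1814400 - 604800 + 151200 - 30240 + 5040 - 720 + 90 - 10 + 1
= 1334961

1334961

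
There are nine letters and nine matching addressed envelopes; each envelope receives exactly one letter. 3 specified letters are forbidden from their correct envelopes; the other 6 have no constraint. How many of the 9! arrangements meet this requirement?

Let A_j be the event that the j-th constrained one is fixed. By inclusion-exclusion over the 3 events:
Σ_{j=0}^{3} (-1)^j C(3,j)(9-j)!
= C(3,0)·9! - C(3,1)·8! + C(3,2)·7! - C(3,3)·6!
= 362880 - 120960 + 15120 - 720
= 256320

256320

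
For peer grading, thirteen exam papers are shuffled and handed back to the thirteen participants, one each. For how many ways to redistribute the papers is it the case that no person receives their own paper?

The number of derangements of 13 is !13 = Σ_{k=0}^{13} (-1)^k·13!/k!
= 13! - 13!/1! + 13!/2! - 13!/3! + 13!/4! - 13!/5! + 13!/6! - 13!/7! + 13!/8! - 13!/9! + 13!/10! - 13!/11! + 13!/12! - 13!/13!
= 6227020800 - 6227020800 + 3113510400 - 1037836800 + 259459200 - 51891840 + 8648640 - 1235520 + 154440 - 17160 + 1716 - 156 + 13 - 1
= 2290792932

2290792932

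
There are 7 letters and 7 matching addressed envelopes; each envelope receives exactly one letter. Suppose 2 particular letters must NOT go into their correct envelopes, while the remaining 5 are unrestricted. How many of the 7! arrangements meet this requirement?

3720

Let A_j be the event that the j-th constrained one is fixed. By inclusion-exclusion over the 2 events:
Σ_{j=0}^{2} (-1)^j C(2,j)(7-j)!
= C(2,0)·7! - C(2,1)·6! + C(2,2)·5!
= 5040 - 1440 + 120
= 3720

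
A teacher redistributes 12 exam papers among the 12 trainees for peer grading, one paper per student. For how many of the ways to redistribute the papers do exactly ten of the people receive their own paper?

66

Choose which 10 of the 12 are fixed: C(12,10) = 66.
The other 2 form a derangement: !2 = 1.
Total: 66 × 1 = 66.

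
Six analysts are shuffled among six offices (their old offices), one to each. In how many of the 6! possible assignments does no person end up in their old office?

Use !n = (n-1)(!(n-1) + !(n-2)).
!6 = 5·(44 + 9) = 5·53 = 265

265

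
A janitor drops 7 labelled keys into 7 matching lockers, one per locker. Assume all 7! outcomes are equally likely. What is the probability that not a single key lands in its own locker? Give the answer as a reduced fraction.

Favorable outcomes: !7 = 1854.
Total outcomes: 7! = 5040.
Probability = 1854/5040 = 103/280.

103/280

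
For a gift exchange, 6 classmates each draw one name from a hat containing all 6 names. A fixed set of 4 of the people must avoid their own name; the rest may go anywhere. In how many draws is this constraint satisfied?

362

Inclusion-exclusion on the 4 forbidden self-matches:
Σ_{j=0}^{4} (-1)^j C(4,j)(6-j)!
= C(4,0)·6! - C(4,1)·5! + C(4,2)·4! - C(4,3)·3! + C(4,4)·2!
= 720 - 480 + 144 - 24 + 2
= 362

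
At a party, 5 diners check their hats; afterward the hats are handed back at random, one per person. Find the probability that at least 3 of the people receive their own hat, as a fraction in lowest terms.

Favorable outcomes: Σ_{i≥3} C(5,i)·!(5-i) = 10·1 + 5·0 + 1·1 = 11.
Total outcomes: 5! = 120.
Probability = 11/120 = 11/120.

11/120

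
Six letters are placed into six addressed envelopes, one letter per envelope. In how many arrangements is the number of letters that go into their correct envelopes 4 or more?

16

# with exactly i fixed is C(6,i)·!(6-i); sum over i=4..6:
  i=4: C(6,4)·!2 = 15·1 = 15
  i=5: C(6,5)·!1 = 6·0 = 0
  i=6: C(6,6)·!0 = 1·1 = 1
Total = 16.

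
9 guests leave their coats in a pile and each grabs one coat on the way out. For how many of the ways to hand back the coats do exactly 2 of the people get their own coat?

66744

Pick the 2 fixed positions: C(9,2) = 36 ways.
The remaining 7 must be deranged: !7 = 1854.
Total: 36 × 1854 = 66744.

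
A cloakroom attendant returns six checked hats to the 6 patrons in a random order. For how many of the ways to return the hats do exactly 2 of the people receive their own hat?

Choose which 2 of the 6 are fixed: C(6,2) = 15.
The remaining 4 must be deranged: !4 = 9.
Total: 15 × 9 = 135.

135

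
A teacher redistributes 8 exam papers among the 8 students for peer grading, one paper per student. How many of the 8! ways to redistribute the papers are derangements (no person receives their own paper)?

14833

Use !n = n·!(n-1) + (-1)^n.
!8 = 8·1854 + 1 = 14833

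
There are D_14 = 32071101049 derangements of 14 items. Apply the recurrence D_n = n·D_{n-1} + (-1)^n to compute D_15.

D_15 = 15·32071101049 - 1 = 481066515734.

481066515734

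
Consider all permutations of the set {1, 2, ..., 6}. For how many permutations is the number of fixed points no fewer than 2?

191

Sum C(6,i)·!(6-i) for i = 2..6:
  i=2: C(6,2)·!4 = 15·9 = 135
  i=3: C(6,3)·!3 = 20·2 = 40
  i=4: C(6,4)·!2 = 15·1 = 15
  i=5: C(6,5)·!1 = 6·0 = 0
  i=6: C(6,6)·!0 = 1·1 = 1
Total = 191.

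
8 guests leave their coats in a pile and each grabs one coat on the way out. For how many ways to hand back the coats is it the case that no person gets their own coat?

The number of derangements of 8 is !8 = Σ_{k=0}^{8} (-1)^k·8!/k!
= 8! - 8!/1! + 8!/2! - 8!/3! + 8!/4! - 8!/5! + 8!/6! - 8!/7! + 8!/8!
= 40320 - 40320 + 20160 - 6720 + 1680 - 336 + 56 - 8 + 1
= 14833

14833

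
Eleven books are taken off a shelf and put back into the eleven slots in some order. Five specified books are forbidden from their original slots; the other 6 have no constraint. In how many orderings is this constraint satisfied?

Inclusion-exclusion on the 5 forbidden self-matches:
Σ_{j=0}^{5} (-1)^j C(5,j)(11-j)!
= C(5,0)·11! - C(5,1)·10! + C(5,2)·9! - C(5,3)·8! + C(5,4)·7! - C(5,5)·6!
= 39916800 - 18144000 + 3628800 - 403200 + 25200 - 720
= 25022880

25022880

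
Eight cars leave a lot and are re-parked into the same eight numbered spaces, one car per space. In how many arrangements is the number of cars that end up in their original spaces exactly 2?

Choose which 2 of the 8 are fixed: C(8,2) = 28.
The remaining 6 must be deranged: !6 = 265.
Total: 28 × 265 = 7420.

7420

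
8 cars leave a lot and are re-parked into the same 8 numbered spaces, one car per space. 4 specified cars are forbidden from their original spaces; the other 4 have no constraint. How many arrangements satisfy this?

Let A_j be the event that the j-th constrained one is fixed. By inclusion-exclusion over the 4 events:
Σ_{j=0}^{4} (-1)^j C(4,j)(8-j)!
= C(4,0)·8! - C(4,1)·7! + C(4,2)·6! - C(4,3)·5! + C(4,4)·4!
= 40320 - 20160 + 4320 - 480 + 24
= 24024

24024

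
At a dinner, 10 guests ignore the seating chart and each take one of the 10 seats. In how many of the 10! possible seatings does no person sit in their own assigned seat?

1334961

Recurrence: !10 = 9·(!9 + !8).
!10 = 9·(133496 + 14833) = 9·148329 = 1334961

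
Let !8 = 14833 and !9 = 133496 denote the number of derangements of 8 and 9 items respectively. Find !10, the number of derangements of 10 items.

1334961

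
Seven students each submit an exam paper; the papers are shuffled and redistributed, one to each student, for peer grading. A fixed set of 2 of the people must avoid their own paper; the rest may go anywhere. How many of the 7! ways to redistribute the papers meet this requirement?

Let A_j be the event that the j-th constrained one is fixed. By inclusion-exclusion over the 2 events:
Σ_{j=0}^{2} (-1)^j C(2,j)(7-j)!
= C(2,0)·7! - C(2,1)·6! + C(2,2)·5!
= 5040 - 1440 + 120
= 3720

3720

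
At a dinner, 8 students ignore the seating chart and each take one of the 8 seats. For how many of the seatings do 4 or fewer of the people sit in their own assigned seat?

40179

Sum C(8,i)·!(8-i) for i = 0..4:
  i=0: C(8,0)·!8 = 1·14833 = 14833
  i=1: C(8,1)·!7 = 8·1854 = 14832
  i=2: C(8,2)·!6 = 28·265 = 7420
  i=3: C(8,3)·!5 = 56·44 = 2464
  i=4: C(8,4)·!4 = 70·9 = 630
Total = 40179.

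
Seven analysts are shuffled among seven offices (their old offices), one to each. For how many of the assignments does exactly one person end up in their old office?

1855

Choose which one of the 7 is fixed: C(7,1) = 7.
The other 6 form a derangement: !6 = 265.
Total: 7 × 265 = 1855.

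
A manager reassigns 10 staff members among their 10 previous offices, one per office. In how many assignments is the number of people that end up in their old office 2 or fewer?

3337406

# with exactly i fixed is C(10,i)·!(10-i); sum over i=0..2:
  i=0: C(10,0)·!10 = 1·1334961 = 1334961
  i=1: C(10,1)·!9 = 10·133496 = 1334960
  i=2: C(10,2)·!8 = 45·14833 = 667485
Total = 3337406.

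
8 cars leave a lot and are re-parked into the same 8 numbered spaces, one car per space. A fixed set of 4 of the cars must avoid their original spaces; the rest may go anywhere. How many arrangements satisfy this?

24024

Inclusion-exclusion on the 4 forbidden self-matches:
Σ_{j=0}^{4} (-1)^j C(4,j)(8-j)!
= C(4,0)·8! - C(4,1)·7! + C(4,2)·6! - C(4,3)·5! + C(4,4)·4!
= 40320 - 20160 + 4320 - 480 + 24
= 24024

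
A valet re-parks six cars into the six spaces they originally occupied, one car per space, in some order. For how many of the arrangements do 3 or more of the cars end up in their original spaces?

56

# with exactly i fixed is C(6,i)·!(6-i); sum over i=3..6:
  i=3: C(6,3)·!3 = 20·2 = 40
  i=4: C(6,4)·!2 = 15·1 = 15
  i=5: C(6,5)·!1 = 6·0 = 0
  i=6: C(6,6)·!0 = 1·1 = 1
Total = 56.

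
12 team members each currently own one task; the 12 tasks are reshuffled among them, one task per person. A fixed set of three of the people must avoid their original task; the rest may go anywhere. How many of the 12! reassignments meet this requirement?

369774720

Inclusion-exclusion on the 3 forbidden self-matches:
Σ_{j=0}^{3} (-1)^j C(3,j)(12-j)!
= C(3,0)·12! - C(3,1)·11! + C(3,2)·10! - C(3,3)·9!
= 479001600 - 119750400 + 10886400 - 362880
= 369774720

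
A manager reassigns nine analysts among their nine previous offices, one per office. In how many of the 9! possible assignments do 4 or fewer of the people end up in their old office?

Sum C(9,i)·!(9-i) for i = 0..4:
  i=0: C(9,0)·!9 = 1·133496 = 133496
  i=1: C(9,1)·!8 = 9·14833 = 133497
  i=2: C(9,2)·!7 = 36·1854 = 66744
  i=3: C(9,3)·!6 = 84·265 = 22260
  i=4: C(9,4)·!5 = 126·44 = 5544
Total = 361541.

361541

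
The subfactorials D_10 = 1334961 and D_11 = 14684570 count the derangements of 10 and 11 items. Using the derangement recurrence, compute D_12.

176214841

D_12 = (12-1)·(D_11 + D_10) = 11·(14684570 + 1334961) = 11·16019531 = 176214841.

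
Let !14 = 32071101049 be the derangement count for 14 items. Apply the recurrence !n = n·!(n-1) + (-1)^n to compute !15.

!15 = 15·32071101049 - 1 = 481066515734.

481066515734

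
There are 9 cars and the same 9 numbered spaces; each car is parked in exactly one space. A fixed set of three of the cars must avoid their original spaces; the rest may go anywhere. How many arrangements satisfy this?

256320

Let A_j be the event that the j-th constrained one is fixed. By inclusion-exclusion over the 3 events:
Σ_{j=0}^{3} (-1)^j C(3,j)(9-j)!
= C(3,0)·9! - C(3,1)·8! + C(3,2)·7! - C(3,3)·6!
= 362880 - 120960 + 15120 - 720
= 256320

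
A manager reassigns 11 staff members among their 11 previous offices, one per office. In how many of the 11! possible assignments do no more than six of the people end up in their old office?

39913444

# with exactly i fixed is C(11,i)·!(11-i); sum over i=0..6:
  i=0: C(11,0)·!11 = 1·14684570 = 14684570
  i=1: C(11,1)·!10 = 11·1334961 = 14684571
  i=2: C(11,2)·!9 = 55·133496 = 7342280
  i=3: C(11,3)·!8 = 165·14833 = 2447445
  i=4: C(11,4)·!7 = 330·1854 = 611820
  i=5: C(11,5)·!6 = 462·265 = 122430
  i=6: C(11,6)·!5 = 462·44 = 20328
Total = 39913444.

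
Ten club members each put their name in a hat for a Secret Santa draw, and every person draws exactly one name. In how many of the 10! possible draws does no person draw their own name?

The subfactorial !10 = [10!/e] (nearest integer).
10! = 3628800, and 3628800/e ≈ 1334960.92, so !10 = 1334961.

1334961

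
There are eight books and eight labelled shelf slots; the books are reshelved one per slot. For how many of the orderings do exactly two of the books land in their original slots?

7420

Choose which 2 of the 8 are fixed: C(8,2) = 28.
The remaining 6 must be deranged: !6 = 265.
Total: 28 × 265 = 7420.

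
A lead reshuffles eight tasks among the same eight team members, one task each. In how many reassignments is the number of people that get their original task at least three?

Sum C(8,i)·!(8-i) for i = 3..8:
  i=3: C(8,3)·!5 = 56·44 = 2464
  i=4: C(8,4)·!4 = 70·9 = 630
  i=5: C(8,5)·!3 = 56·2 = 112
  i=6: C(8,6)·!2 = 28·1 = 28
  i=7: C(8,7)·!1 = 8·0 = 0
  i=8: C(8,8)·!0 = 1·1 = 1
Total = 3235.

3235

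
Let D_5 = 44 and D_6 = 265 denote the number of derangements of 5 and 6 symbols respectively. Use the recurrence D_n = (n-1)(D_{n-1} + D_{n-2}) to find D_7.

1854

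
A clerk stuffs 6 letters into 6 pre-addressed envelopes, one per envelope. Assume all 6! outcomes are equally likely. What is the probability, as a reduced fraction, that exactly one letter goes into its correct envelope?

Favorable outcomes: C(6,1)·!5 = 6·44 = 264.
Total outcomes: 6! = 720.
Probability = 264/720 = 11/30.

11/30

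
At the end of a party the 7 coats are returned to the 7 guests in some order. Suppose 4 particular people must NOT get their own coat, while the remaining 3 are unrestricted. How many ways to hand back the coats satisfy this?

Let A_j be the event that the j-th constrained one is fixed. By inclusion-exclusion over the 4 events:
Σ_{j=0}^{4} (-1)^j C(4,j)(7-j)!
= C(4,0)·7! - C(4,1)·6! + C(4,2)·5! - C(4,3)·4! + C(4,4)·3!
= 5040 - 2880 + 720 - 96 + 6
= 2790

2790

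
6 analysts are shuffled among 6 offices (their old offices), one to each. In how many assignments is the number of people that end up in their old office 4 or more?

16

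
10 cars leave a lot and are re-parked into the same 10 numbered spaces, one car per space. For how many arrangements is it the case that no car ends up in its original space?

1334961

Use !n = (n-1)(!(n-1) + !(n-2)).
!10 = 9·(133496 + 14833) = 9·148329 = 1334961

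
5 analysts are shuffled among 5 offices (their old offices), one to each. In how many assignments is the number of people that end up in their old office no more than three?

119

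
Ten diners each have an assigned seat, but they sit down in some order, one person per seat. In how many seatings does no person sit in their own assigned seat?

!10 = 10! · Σ_{k=0}^{10} (-1)^k/k!
= 10! - 10!/1! + 10!/2! - 10!/3! + 10!/4! - 10!/5! + 10!/6! - 10!/7! + 10!/8! - 10!/9! + 10!/10!
= 3628800 - 3628800 + 1814400 - 604800 + 151200 - 30240 + 5040 - 720 + 90 - 10 + 1
= 1334961

1334961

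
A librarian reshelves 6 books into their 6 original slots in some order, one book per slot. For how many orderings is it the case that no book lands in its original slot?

!6 is the nearest integer to 6!/e.
6! = 720, and 720/e ≈ 264.87, so !6 = 265.

265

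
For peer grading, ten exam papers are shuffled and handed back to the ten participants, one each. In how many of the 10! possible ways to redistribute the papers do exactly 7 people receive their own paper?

240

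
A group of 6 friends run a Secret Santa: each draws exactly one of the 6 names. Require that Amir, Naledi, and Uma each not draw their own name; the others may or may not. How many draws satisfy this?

426

Let A_j be the event that the j-th constrained one is fixed. By inclusion-exclusion over the 3 events:
Σ_{j=0}^{3} (-1)^j C(3,j)(6-j)!
= C(3,0)·6! - C(3,1)·5! + C(3,2)·4! - C(3,3)·3!
= 720 - 360 + 72 - 6
= 426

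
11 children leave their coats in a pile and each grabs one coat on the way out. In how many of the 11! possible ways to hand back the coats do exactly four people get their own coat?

611820

Pick the 4 fixed positions: C(11,4) = 330 ways.
The other 7 form a derangement: !7 = 1854.
Total: 330 × 1854 = 611820.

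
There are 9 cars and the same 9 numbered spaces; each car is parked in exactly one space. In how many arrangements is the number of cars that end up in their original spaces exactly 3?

Pick the 3 fixed positions: C(9,3) = 84 ways.
The other 6 form a derangement: !6 = 265.
Total: 84 × 265 = 22260.

22260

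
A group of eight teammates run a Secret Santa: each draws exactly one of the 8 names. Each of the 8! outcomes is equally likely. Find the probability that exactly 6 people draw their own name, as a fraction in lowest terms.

Favorable outcomes: C(8,6)·!2 = 28·1 = 28.
Total outcomes: 8! = 40320.
Probability = 28/40320 = 1/1440.

1/1440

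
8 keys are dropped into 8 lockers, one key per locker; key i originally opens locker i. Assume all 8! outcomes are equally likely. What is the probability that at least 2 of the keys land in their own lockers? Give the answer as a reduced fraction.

Favorable outcomes: Σ_{i≥2} C(8,i)·!(8-i) = 28·265 + 56·44 + 70·9 + 56·2 + 28·1 + 8·0 + 1·1 = 10655.
Total outcomes: 8! = 40320.
Probability = 10655/40320 = 2131/8064.

2131/8064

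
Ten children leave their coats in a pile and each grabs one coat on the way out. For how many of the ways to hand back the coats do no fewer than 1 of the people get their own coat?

2293839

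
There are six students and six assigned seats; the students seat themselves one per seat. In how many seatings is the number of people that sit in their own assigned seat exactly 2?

Choose which 2 of the 6 are fixed: C(6,2) = 15.
The remaining 4 must be deranged: !4 = 9.
Total: 15 × 9 = 135.

135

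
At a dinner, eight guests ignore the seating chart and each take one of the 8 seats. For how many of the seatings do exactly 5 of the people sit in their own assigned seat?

Pick the 5 fixed positions: C(8,5) = 56 ways.
The remaining 3 must be deranged: !3 = 2.
Total: 56 × 2 = 112.

112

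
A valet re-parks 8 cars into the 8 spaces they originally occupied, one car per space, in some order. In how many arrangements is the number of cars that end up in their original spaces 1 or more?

25487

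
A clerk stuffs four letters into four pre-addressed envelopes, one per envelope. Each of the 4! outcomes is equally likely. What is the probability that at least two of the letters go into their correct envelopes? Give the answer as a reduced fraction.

Favorable outcomes: Σ_{i≥2} C(4,i)·!(4-i) = 6·1 + 4·0 + 1·1 = 7.
Total outcomes: 4! = 24.
Probability = 7/24 = 7/24.

7/24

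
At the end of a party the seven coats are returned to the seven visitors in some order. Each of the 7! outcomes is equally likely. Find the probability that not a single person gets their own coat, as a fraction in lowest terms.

Favorable outcomes: !7 = 1854.
Total outcomes: 7! = 5040.
Probability = 1854/5040 = 103/280.

103/280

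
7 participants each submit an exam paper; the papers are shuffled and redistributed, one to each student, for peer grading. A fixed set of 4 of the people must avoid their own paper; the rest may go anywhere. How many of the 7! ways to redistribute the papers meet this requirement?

2790

Let A_j be the event that the j-th constrained one is fixed. By inclusion-exclusion over the 4 events:
Σ_{j=0}^{4} (-1)^j C(4,j)(7-j)!
= C(4,0)·7! - C(4,1)·6! + C(4,2)·5! - C(4,3)·4! + C(4,4)·3!
= 5040 - 2880 + 720 - 96 + 6
= 2790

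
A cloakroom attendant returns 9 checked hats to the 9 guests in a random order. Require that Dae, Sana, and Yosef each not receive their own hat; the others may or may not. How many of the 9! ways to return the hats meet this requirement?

Inclusion-exclusion on the 3 forbidden self-matches:
Σ_{j=0}^{3} (-1)^j C(3,j)(9-j)!
= C(3,0)·9! - C(3,1)·8! + C(3,2)·7! - C(3,3)·6!
= 362880 - 120960 + 15120 - 720
= 256320

256320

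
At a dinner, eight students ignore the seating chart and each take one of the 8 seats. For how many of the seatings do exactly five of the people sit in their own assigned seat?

Pick the 5 fixed positions: C(8,5) = 56 ways.
The other 3 form a derangement: !3 = 2.
Total: 56 × 2 = 112.

112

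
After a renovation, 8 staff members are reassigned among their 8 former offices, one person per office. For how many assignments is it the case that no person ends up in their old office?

By inclusion-exclusion, !8 = Σ (-1)^k · 8!/k! for k=0..8
= 8! - 8!/1! + 8!/2! - 8!/3! + 8!/4! - 8!/5! + 8!/6! - 8!/7! + 8!/8!
= 40320 - 40320 + 20160 - 6720 + 1680 - 336 + 56 - 8 + 1
= 14833

14833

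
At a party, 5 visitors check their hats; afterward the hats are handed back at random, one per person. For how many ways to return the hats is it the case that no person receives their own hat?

Use !n = n·!(n-1) + (-1)^n.
!5 = 5·9 - 1 = 44

44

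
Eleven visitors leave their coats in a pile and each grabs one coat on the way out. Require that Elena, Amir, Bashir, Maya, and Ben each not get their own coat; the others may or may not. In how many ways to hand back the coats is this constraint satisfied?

Inclusion-exclusion on the 5 forbidden self-matches:
Σ_{j=0}^{5} (-1)^j C(5,j)(11-j)!
= C(5,0)·11! - C(5,1)·10! + C(5,2)·9! - C(5,3)·8! + C(5,4)·7! - C(5,5)·6!
= 39916800 - 18144000 + 3628800 - 403200 + 25200 - 720
= 25022880

25022880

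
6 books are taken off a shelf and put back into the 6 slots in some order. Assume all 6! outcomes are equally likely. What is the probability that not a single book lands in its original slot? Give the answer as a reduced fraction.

53/144

Favorable outcomes: !6 = 265.
Total outcomes: 6! = 720.
Probability = 265/720 = 53/144.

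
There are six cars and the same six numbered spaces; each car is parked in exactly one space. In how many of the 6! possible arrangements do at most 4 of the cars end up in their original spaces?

Sum C(6,i)·!(6-i) for i = 0..4:
  i=0: C(6,0)·!6 = 1·265 = 265
  i=1: C(6,1)·!5 = 6·44 = 264
  i=2: C(6,2)·!4 = 15·9 = 135
  i=3: C(6,3)·!3 = 20·2 = 40
  i=4: C(6,4)·!2 = 15·1 = 15
Total = 719.

719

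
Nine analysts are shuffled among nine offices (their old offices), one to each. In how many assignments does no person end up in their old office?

133496

By inclusion-exclusion, !9 = Σ (-1)^k · 9!/k! for k=0..9
= 9! - 9!/1! + 9!/2! - 9!/3! + 9!/4! - 9!/5! + 9!/6! - 9!/7! + 9!/8! - 9!/9!
= 362880 - 362880 + 181440 - 60480 + 15120 - 3024 + 504 - 72 + 9 - 1
= 133496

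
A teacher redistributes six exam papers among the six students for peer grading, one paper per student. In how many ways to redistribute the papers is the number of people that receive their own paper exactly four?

15

Pick the 4 fixed positions: C(6,4) = 15 ways.
The remaining 2 must be deranged: !2 = 1.
Total: 15 × 1 = 15.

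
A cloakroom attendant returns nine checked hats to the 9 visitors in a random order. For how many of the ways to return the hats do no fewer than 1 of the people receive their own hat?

229384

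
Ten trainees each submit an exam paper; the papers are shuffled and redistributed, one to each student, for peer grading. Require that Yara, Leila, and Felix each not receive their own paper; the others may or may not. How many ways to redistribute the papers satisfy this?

Let A_j be the event that the j-th constrained one is fixed. By inclusion-exclusion over the 3 events:
Σ_{j=0}^{3} (-1)^j C(3,j)(10-j)!
= C(3,0)·10! - C(3,1)·9! + C(3,2)·8! - C(3,3)·7!
= 3628800 - 1088640 + 120960 - 5040
= 2656080

2656080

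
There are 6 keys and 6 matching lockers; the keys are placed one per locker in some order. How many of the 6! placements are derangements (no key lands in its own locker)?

265

!6 is the nearest integer to 6!/e.
6! = 720, and 720/e ≈ 264.87, so !6 = 265.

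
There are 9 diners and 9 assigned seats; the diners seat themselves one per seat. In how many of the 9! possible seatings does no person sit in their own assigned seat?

!9 is the nearest integer to 9!/e.
9! = 362880, and 362880/e ≈ 133496.09, so !9 = 133496.

133496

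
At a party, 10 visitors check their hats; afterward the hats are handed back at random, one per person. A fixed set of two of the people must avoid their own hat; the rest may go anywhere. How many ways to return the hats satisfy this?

Let A_j be the event that the j-th constrained one is fixed. By inclusion-exclusion over the 2 events:
Σ_{j=0}^{2} (-1)^j C(2,j)(10-j)!
= C(2,0)·10! - C(2,1)·9! + C(2,2)·8!
= 3628800 - 725760 + 40320
= 2943360

2943360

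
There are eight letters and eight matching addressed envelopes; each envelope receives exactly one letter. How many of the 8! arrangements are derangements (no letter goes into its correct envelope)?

14833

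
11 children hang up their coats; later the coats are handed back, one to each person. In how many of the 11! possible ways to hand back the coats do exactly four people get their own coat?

Pick the 4 fixed positions: C(11,4) = 330 ways.
The remaining 7 must be deranged: !7 = 1854.
Total: 330 × 1854 = 611820.

611820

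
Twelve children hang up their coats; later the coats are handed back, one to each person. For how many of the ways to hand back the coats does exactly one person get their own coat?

Choose which one of the 12 is fixed: C(12,1) = 12.
The other 11 form a derangement: !11 = 14684570.
Total: 12 × 14684570 = 176214840.

176214840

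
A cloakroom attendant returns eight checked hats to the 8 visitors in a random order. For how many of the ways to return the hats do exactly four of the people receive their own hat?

Choose which 4 of the 8 are fixed: C(8,4) = 70.
The other 4 form a derangement: !4 = 9.
Total: 70 × 9 = 630.

630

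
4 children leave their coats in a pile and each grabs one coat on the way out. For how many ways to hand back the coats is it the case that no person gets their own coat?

9

!4 is the nearest integer to 4!/e.
4! = 24, and 24/e ≈ 8.83, so !4 = 9.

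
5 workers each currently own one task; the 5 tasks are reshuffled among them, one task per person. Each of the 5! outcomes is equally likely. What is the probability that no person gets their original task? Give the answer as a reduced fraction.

11/30

Favorable outcomes: !5 = 44.
Total outcomes: 5! = 120.
Probability = 44/120 = 11/30.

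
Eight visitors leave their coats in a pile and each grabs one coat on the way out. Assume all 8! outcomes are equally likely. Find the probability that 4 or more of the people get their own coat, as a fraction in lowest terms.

257/13440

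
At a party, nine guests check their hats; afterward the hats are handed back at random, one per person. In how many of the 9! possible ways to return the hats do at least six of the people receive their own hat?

Sum C(9,i)·!(9-i) for i = 6..9:
  i=6: C(9,6)·!3 = 84·2 = 168
  i=7: C(9,7)·!2 = 36·1 = 36
  i=8: C(9,8)·!1 = 9·0 = 0
  i=9: C(9,9)·!0 = 1·1 = 1
Total = 205.

205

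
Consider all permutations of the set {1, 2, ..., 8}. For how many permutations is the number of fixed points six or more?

29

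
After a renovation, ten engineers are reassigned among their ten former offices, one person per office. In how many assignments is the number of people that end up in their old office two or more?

Sum C(10,i)·!(10-i) for i = 2..10:
  i=2: C(10,2)·!8 = 45·14833 = 667485
  i=3: C(10,3)·!7 = 120·1854 = 222480
  i=4: C(10,4)·!6 = 210·265 = 55650
  i=5: C(10,5)·!5 = 252·44 = 11088
  i=6: C(10,6)·!4 = 210·9 = 1890
  i=7: C(10,7)·!3 = 120·2 = 240
  i=8: C(10,8)·!2 = 45·1 = 45
  i=9: C(10,9)·!1 = 10·0 = 0
  i=10: C(10,10)·!0 = 1·1 = 1
Total = 958879.

958879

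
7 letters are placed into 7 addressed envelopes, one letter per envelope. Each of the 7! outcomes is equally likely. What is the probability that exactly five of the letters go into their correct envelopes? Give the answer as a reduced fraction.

1/240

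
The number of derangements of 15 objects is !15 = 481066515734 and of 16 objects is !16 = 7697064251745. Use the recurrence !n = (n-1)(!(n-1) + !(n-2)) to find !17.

!17 = (17-1)·(!16 + !15) = 16·(7697064251745 + 481066515734) = 16·8178130767479 = 130850092279664.

130850092279664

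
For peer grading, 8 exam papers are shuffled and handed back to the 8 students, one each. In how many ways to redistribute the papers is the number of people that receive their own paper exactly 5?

112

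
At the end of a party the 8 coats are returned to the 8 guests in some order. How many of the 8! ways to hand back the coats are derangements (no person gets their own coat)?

The number of derangements of 8 is !8 = Σ_{k=0}^{8} (-1)^k·8!/k!
= 8! - 8!/1! + 8!/2! - 8!/3! + 8!/4! - 8!/5! + 8!/6! - 8!/7! + 8!/8!
= 40320 - 40320 + 20160 - 6720 + 1680 - 336 + 56 - 8 + 1
= 14833

14833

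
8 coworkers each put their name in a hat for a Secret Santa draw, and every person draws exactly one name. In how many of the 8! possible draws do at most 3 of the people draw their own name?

# with exactly i fixed is C(8,i)·!(8-i); sum over i=0..3:
  i=0: C(8,0)·!8 = 1·14833 = 14833
  i=1: C(8,1)·!7 = 8·1854 = 14832
  i=2: C(8,2)·!6 = 28·265 = 7420
  i=3: C(8,3)·!5 = 56·44 = 2464
Total = 39549.

39549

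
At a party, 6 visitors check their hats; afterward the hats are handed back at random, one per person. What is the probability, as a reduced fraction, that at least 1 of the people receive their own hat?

91/144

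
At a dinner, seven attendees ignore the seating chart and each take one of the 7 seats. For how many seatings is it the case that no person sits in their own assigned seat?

1854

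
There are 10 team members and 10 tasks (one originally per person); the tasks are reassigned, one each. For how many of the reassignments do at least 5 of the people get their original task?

13264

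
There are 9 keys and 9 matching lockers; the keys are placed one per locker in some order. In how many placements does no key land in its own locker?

The subfactorial !9 = [9!/e] (nearest integer).
9! = 362880, and 362880/e ≈ 133496.09, so !9 = 133496.

133496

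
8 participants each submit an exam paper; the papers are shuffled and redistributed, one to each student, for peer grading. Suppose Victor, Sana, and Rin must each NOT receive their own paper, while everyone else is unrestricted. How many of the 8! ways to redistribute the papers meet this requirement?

Inclusion-exclusion on the 3 forbidden self-matches:
Σ_{j=0}^{3} (-1)^j C(3,j)(8-j)!
= C(3,0)·8! - C(3,1)·7! + C(3,2)·6! - C(3,3)·5!
= 40320 - 15120 + 2160 - 120
= 27240

27240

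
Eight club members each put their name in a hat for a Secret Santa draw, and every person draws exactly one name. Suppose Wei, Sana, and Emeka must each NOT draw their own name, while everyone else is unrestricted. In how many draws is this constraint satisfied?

Inclusion-exclusion on the 3 forbidden self-matches:
Σ_{j=0}^{3} (-1)^j C(3,j)(8-j)!
= C(3,0)·8! - C(3,1)·7! + C(3,2)·6! - C(3,3)·5!
= 40320 - 15120 + 2160 - 120
= 27240

27240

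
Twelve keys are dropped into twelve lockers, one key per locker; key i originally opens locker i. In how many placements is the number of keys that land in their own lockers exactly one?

176214840

Choose which one of the 12 is fixed: C(12,1) = 12.
The remaining 11 must be deranged: !11 = 14684570.
Total: 12 × 14684570 = 176214840.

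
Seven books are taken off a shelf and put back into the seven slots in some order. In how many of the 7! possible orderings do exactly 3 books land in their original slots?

315

Pick the 3 fixed positions: C(7,3) = 35 ways.
The other 4 form a derangement: !4 = 9.
Total: 35 × 9 = 315.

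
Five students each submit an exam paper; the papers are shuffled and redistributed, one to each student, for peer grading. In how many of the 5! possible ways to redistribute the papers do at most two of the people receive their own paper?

109

Sum C(5,i)·!(5-i) for i = 0..2:
  i=0: C(5,0)·!5 = 1·44 = 44
  i=1: C(5,1)·!4 = 5·9 = 45
  i=2: C(5,2)·!3 = 10·2 = 20
Total = 109.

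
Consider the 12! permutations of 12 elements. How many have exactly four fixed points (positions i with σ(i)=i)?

7342335

Choose which 4 of the 12 are fixed: C(12,4) = 495.
The other 8 form a derangement: !8 = 14833.
Total: 495 × 14833 = 7342335.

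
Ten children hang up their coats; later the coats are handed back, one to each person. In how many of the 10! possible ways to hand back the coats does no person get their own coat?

By inclusion-exclusion, !10 = Σ (-1)^k · 10!/k! for k=0..10
= 10! - 10!/1! + 10!/2! - 10!/3! + 10!/4! - 10!/5! + 10!/6! - 10!/7! + 10!/8! - 10!/9! + 10!/10!
= 3628800 - 3628800 + 1814400 - 604800 + 151200 - 30240 + 5040 - 720 + 90 - 10 + 1
= 1334961

1334961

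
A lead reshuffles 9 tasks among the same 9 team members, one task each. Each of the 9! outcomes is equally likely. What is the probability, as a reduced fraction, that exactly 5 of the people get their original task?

1/320

Favorable outcomes: C(9,5)·!4 = 126·9 = 1134.
Total outcomes: 9! = 362880.
Probability = 1134/362880 = 1/320.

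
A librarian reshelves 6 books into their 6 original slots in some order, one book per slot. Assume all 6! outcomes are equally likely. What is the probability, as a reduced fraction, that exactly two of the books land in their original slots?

3/16

Favorable outcomes: C(6,2)·!4 = 15·9 = 135.
Total outcomes: 6! = 720.
Probability = 135/720 = 3/16.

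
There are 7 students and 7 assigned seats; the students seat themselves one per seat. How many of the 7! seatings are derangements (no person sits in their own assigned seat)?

By inclusion-exclusion, !7 = Σ (-1)^k · 7!/k! for k=0..7
= 7! - 7!/1! + 7!/2! - 7!/3! + 7!/4! - 7!/5! + 7!/6! - 7!/7!
= 5040 - 5040 + 2520 - 840 + 210 - 42 + 7 - 1
= 1854

1854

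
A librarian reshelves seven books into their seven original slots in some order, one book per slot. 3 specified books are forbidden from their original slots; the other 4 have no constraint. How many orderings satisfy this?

Let A_j be the event that the j-th constrained one is fixed. By inclusion-exclusion over the 3 events:
Σ_{j=0}^{3} (-1)^j C(3,j)(7-j)!
= C(3,0)·7! - C(3,1)·6! + C(3,2)·5! - C(3,3)·4!
= 5040 - 2160 + 360 - 24
= 3216

3216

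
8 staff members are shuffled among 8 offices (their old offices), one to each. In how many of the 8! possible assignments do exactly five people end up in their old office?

112

Pick the 5 fixed positions: C(8,5) = 56 ways.
The remaining 3 must be deranged: !3 = 2.
Total: 56 × 2 = 112.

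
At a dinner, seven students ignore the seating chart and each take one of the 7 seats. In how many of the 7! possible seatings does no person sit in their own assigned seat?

1854

Use !n = (n-1)(!(n-1) + !(n-2)).
!7 = 6·(265 + 44) = 6·309 = 1854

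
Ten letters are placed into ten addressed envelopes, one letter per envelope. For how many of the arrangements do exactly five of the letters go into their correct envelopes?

11088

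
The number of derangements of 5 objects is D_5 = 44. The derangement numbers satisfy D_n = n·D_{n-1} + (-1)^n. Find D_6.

D_6 = 6·44 + 1 = 265.

265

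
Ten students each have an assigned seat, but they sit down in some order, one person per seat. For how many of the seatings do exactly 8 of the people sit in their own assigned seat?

45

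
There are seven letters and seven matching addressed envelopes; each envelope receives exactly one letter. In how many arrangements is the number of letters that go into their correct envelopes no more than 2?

4633

Sum C(7,i)·!(7-i) for i = 0..2:
  i=0: C(7,0)·!7 = 1·1854 = 1854
  i=1: C(7,1)·!6 = 7·265 = 1855
  i=2: C(7,2)·!5 = 21·44 = 924
Total = 4633.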